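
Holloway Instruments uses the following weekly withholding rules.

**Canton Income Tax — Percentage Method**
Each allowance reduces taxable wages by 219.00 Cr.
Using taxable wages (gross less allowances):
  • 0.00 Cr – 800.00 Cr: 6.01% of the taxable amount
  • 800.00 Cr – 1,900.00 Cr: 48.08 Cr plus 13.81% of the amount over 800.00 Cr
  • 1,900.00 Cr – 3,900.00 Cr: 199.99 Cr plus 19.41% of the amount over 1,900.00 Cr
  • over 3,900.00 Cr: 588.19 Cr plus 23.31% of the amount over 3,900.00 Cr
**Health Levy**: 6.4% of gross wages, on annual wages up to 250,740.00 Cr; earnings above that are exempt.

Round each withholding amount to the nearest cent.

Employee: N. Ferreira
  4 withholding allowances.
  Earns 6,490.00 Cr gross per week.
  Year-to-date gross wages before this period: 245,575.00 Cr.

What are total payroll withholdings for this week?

1,318.28 Cr

Canton Income Tax: taxable = 6,490.00 Cr − 4×219.00 Cr = 5,614.00 Cr
  588.19 Cr + 23.31% × (5,614.00 Cr − 3,900.00 Cr) = 588.19 Cr + 23.31% × 1,714.00 Cr = 987.72 Cr
Health Levy: cap 250,740.00 Cr − YTD 245,575.00 Cr = 5,165.00 Cr subject; 6.4% × 5,165.00 Cr = 330.56 Cr
Total: 987.72 Cr + 330.56 Cr = 1,318.28 Cr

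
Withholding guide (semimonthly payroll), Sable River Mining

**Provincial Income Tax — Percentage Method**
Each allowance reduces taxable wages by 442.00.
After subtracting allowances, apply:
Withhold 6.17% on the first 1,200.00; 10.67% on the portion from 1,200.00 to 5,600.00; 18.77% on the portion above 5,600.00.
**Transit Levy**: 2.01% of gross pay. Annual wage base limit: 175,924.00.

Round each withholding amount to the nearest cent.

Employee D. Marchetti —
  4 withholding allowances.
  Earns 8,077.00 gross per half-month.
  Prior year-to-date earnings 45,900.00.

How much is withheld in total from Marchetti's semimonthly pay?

Provincial Income Tax: taxable = 8,077.00 − 4×442.00 = 6,309.00
  543.52 + 18.77% × (6,309.00 − 5,600.00) = 543.52 + 18.77% × 709.00 = 676.60
Transit Levy: 2.01% × 8,077.00 = 162.35
Total: 676.60 + 162.35 = 838.95

838.95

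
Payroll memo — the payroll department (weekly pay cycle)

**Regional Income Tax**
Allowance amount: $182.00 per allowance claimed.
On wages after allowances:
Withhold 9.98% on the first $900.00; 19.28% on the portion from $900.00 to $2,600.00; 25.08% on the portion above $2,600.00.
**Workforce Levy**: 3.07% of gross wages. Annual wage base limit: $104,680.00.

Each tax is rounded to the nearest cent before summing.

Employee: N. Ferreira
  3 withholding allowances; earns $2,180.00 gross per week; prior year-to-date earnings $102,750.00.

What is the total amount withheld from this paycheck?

$290.59

Regional Income Tax: taxable = $2,180.00 − 3×$182.00 = $1,634.00
  $89.82 + 19.28% × ($1,634.00 − $900.00) = $89.82 + 19.28% × $734.00 = $231.34
Workforce Levy: cap $104,680.00 − YTD $102,750.00 = $1,930.00 subject; 3.07% × $1,930.00 = $59.25
Total: $231.34 + $59.25 = $290.59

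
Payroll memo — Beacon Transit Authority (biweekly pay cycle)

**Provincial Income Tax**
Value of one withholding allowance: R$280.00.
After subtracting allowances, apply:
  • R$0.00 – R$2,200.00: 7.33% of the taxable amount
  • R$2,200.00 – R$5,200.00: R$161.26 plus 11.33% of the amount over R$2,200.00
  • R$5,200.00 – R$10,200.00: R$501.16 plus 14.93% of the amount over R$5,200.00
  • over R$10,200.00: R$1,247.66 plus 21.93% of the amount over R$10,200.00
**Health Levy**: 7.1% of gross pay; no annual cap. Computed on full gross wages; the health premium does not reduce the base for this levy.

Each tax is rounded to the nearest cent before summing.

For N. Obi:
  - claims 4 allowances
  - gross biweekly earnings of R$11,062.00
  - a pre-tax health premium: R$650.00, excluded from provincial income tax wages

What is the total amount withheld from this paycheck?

Provincial Income Tax: taxable = R$11,062.00 − R$650.00 − 4×R$280.00 = R$9,292.00
  R$501.16 + 14.93% × (R$9,292.00 − R$5,200.00) = R$501.16 + 14.93% × R$4,092.00 = R$1,112.10
Health Levy: 7.1% × R$11,062.00 = R$785.40
Total: R$1,112.10 + R$785.40 = R$1,897.50

R$1,897.50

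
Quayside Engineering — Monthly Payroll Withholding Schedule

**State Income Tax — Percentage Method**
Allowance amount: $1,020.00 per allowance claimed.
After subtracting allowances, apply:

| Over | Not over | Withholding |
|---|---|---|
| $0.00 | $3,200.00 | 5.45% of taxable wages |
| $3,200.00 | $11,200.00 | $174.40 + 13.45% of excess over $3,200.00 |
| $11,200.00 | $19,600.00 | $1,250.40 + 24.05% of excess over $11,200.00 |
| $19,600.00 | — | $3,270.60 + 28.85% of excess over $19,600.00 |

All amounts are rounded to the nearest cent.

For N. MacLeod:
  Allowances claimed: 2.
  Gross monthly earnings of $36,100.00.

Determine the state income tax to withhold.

$7,442.31

State Income Tax: taxable = $36,100.00 − 2×$1,020.00 = $34,060.00
  $3,270.60 + 28.85% × ($34,060.00 − $19,600.00) = $3,270.60 + 28.85% × $14,460.00 = $7,442.31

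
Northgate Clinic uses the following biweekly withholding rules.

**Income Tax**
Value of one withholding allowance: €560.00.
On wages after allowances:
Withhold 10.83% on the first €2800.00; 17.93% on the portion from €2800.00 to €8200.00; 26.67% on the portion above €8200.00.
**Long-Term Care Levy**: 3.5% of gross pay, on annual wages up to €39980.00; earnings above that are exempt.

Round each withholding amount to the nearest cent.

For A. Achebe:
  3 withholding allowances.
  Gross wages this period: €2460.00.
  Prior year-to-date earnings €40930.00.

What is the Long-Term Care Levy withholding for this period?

Long-Term Care Levy: YTD €40930.00 ≥ cap €39980.00 → €0.00

€0.00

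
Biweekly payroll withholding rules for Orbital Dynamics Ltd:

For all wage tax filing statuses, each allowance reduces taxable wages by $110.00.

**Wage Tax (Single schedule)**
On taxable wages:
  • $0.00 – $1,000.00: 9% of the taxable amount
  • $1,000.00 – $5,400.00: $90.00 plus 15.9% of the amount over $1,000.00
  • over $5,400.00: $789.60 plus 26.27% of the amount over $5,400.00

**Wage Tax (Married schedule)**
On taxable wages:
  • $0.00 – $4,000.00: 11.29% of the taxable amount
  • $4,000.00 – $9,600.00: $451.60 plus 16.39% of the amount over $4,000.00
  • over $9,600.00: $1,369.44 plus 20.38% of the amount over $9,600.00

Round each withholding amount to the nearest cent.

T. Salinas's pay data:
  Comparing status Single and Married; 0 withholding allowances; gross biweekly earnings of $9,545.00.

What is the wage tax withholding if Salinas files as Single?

$1,878.49

Wage Tax (Single): taxable = $9,545.00
  $789.60 + 26.27% × ($9,545.00 − $5,400.00) = $789.60 + 26.27% × $4,145.00 = $1,878.49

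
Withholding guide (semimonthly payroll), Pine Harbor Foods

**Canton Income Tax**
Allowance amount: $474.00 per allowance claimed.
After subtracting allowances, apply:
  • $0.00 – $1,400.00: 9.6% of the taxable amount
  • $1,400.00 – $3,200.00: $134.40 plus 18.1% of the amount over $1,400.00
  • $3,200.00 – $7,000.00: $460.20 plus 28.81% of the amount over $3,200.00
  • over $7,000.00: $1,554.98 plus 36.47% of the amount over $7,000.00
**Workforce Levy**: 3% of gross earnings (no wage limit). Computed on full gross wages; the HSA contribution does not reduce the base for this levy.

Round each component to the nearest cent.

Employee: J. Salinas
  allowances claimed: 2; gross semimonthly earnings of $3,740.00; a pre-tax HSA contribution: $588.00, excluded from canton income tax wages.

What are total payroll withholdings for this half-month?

Canton Income Tax: taxable = $3,740.00 − $588.00 − 2×$474.00 = $2,204.00
  $134.40 + 18.1% × ($2,204.00 − $1,400.00) = $134.40 + 18.1% × $804.00 = $279.92
Workforce Levy: 3% × $3,740.00 = $112.20
Total: $279.92 + $112.20 = $392.12

$392.12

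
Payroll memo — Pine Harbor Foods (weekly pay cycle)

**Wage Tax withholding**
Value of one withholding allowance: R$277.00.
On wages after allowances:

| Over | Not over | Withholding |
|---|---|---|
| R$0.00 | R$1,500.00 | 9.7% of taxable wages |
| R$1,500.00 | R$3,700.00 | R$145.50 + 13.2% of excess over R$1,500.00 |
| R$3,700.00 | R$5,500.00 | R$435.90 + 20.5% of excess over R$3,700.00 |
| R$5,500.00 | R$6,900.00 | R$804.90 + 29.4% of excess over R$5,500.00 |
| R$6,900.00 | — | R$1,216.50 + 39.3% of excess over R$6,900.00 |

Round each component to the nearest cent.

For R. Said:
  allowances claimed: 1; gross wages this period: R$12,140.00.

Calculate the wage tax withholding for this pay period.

Wage Tax: taxable = R$12,140.00 − 1×R$277.00 = R$11,863.00
  R$1,216.50 + 39.3% × (R$11,863.00 − R$6,900.00) = R$1,216.50 + 39.3% × R$4,963.00 = R$3,166.96

R$3,166.96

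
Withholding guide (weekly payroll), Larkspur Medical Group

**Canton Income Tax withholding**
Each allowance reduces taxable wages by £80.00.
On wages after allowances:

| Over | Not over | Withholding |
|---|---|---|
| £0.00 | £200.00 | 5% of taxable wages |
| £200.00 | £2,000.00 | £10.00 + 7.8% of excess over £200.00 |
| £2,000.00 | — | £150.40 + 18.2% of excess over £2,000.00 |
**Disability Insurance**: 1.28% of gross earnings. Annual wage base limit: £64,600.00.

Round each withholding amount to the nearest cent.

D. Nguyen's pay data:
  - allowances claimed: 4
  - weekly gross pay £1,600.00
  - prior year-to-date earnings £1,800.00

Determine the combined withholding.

£114.72

Canton Income Tax: taxable = £1,600.00 − 4×£80.00 = £1,280.00
  £10.00 + 7.8% × (£1,280.00 − £200.00) = £10.00 + 7.8% × £1,080.00 = £94.24
Disability Insurance: 1.28% × £1,600.00 = £20.48
Total: £94.24 + £20.48 = £114.72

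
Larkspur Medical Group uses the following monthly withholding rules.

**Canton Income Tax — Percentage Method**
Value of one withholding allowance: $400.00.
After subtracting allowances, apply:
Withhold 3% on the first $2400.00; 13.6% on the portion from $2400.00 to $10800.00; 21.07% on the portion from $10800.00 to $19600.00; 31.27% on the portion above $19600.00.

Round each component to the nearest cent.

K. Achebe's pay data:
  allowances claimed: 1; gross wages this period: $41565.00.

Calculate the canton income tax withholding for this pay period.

$9811.94

Canton Income Tax: taxable = $41565.00 − 1×$400.00 = $41165.00
  $3068.56 + 31.27% × ($41165.00 − $19600.00) = $3068.56 + 31.27% × $21565.00 = $9811.94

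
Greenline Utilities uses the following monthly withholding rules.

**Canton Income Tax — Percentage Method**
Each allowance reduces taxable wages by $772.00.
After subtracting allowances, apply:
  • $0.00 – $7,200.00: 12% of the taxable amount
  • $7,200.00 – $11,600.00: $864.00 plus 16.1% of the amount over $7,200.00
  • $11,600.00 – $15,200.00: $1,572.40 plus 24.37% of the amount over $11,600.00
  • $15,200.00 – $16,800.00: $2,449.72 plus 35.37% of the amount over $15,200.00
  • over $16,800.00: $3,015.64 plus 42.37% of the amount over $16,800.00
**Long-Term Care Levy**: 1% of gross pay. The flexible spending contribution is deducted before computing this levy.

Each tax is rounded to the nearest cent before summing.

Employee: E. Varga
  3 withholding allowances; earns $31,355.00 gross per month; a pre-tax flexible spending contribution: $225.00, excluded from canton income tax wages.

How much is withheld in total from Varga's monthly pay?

Canton Income Tax: taxable = $31,355.00 − $225.00 − 3×$772.00 = $28,814.00
  $3,015.64 + 42.37% × ($28,814.00 − $16,800.00) = $3,015.64 + 42.37% × $12,014.00 = $8,105.97
Long-Term Care Levy: 1% × $31,130.00 = $311.30
Total: $8,105.97 + $311.30 = $8,417.27

$8,417.27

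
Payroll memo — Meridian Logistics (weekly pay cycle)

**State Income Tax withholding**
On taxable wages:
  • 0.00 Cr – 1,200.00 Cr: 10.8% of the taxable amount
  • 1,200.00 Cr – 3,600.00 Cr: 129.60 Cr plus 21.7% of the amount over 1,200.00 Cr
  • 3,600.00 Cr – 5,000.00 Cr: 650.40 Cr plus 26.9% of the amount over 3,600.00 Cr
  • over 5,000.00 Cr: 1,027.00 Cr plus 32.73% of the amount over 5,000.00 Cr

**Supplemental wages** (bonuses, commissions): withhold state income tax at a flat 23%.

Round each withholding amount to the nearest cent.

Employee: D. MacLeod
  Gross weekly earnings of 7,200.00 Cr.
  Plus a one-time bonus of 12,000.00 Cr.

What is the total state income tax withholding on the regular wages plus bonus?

State Income Tax: taxable = 7,200.00 Cr
  1,027.00 Cr + 32.73% × (7,200.00 Cr − 5,000.00 Cr) = 1,027.00 Cr + 32.73% × 2,200.00 Cr = 1,747.06 Cr
Supplemental (23% flat on bonus): 23% × 12,000.00 Cr = 2,760.00 Cr
Total state income tax: 1,747.06 Cr + 2,760.00 Cr = 4,507.06 Cr

4,507.06 Cr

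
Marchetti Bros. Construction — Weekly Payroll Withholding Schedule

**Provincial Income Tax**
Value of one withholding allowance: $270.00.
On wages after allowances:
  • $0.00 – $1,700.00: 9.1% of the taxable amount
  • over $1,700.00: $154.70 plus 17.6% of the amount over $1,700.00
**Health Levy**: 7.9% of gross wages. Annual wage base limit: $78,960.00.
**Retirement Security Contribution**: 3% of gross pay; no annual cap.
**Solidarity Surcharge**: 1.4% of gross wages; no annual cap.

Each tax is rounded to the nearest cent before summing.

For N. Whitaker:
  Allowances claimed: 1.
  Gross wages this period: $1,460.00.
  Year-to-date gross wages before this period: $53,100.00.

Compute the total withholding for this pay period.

$287.87

Provincial Income Tax: taxable = $1,460.00 − 1×$270.00 = $1,190.00
  9.1% × $1,190.00 = $108.29
Health Levy: 7.9% × $1,460.00 = $115.34
Retirement Security Contribution: 3% × $1,460.00 = $43.80
Solidarity Surcharge: 1.4% × $1,460.00 = $20.44
Total: $108.29 + $115.34 + $43.80 + $20.44 = $287.87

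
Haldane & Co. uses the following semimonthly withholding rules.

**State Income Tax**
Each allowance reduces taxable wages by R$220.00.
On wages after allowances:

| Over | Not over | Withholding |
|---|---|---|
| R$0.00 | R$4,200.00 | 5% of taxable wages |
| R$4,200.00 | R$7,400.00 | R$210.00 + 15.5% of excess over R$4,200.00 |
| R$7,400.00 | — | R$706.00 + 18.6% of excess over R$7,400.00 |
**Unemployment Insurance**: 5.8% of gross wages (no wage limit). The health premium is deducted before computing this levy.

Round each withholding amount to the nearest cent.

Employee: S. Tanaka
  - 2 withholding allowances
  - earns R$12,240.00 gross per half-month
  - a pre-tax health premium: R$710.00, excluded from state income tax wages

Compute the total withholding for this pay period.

State Income Tax: taxable = R$12,240.00 − R$710.00 − 2×R$220.00 = R$11,090.00
  R$706.00 + 18.6% × (R$11,090.00 − R$7,400.00) = R$706.00 + 18.6% × R$3,690.00 = R$1,392.34
Unemployment Insurance: 5.8% × R$11,530.00 = R$668.74
Total: R$1,392.34 + R$668.74 = R$2,061.08

R$2,061.08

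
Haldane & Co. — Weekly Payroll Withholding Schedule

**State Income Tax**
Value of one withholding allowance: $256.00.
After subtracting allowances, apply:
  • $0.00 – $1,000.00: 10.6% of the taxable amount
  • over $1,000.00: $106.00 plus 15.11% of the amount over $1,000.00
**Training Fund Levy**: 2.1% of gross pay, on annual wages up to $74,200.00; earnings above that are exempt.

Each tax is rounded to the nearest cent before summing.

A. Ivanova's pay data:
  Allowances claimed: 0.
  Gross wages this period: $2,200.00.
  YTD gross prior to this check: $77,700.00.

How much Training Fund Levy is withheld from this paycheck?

Training Fund Levy: YTD $77,700.00 ≥ cap $74,200.00 → $0.00

$0.00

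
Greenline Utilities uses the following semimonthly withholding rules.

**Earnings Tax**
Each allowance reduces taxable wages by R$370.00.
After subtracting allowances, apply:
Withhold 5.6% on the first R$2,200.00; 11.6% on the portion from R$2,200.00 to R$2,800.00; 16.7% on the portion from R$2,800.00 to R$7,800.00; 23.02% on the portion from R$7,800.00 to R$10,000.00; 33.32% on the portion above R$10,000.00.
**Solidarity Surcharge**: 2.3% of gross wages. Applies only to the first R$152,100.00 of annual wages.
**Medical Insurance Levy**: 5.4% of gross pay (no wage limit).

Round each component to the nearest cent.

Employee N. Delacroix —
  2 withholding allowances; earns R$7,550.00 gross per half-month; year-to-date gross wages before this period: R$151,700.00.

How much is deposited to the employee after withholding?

R$6,270.63

Earnings Tax: taxable = R$7,550.00 − 2×R$370.00 = R$6,810.00
  R$192.80 + 16.7% × (R$6,810.00 − R$2,800.00) = R$192.80 + 16.7% × R$4,010.00 = R$862.47
Solidarity Surcharge: cap R$152,100.00 − YTD R$151,700.00 = R$400.00 subject; 2.3% × R$400.00 = R$9.20
Medical Insurance Levy: 5.4% × R$7,550.00 = R$407.70
Total withheld: R$862.47 + R$9.20 + R$407.70 = R$1,279.37
Net pay: R$7,550.00 − R$1,279.37 = R$6,270.63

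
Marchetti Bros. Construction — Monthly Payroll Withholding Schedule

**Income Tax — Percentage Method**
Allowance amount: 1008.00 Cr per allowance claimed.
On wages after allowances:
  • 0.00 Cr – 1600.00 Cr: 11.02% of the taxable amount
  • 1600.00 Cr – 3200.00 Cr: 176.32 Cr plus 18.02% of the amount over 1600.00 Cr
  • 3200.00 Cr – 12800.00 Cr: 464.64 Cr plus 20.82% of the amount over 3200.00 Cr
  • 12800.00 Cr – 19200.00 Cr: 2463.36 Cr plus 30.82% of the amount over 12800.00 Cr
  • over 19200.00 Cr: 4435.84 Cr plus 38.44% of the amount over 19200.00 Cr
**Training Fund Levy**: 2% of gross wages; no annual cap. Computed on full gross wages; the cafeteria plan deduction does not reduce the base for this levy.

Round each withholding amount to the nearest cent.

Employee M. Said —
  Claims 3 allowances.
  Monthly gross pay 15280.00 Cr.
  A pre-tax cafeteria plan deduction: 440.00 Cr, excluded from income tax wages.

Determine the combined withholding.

Income Tax: taxable = 15280.00 Cr − 440.00 Cr − 3×1008.00 Cr = 11816.00 Cr
  464.64 Cr + 20.82% × (11816.00 Cr − 3200.00 Cr) = 464.64 Cr + 20.82% × 8616.00 Cr = 2258.49 Cr
Training Fund Levy: 2% × 15280.00 Cr = 305.60 Cr
Total: 2258.49 Cr + 305.60 Cr = 2564.09 Cr

2564.09 Cr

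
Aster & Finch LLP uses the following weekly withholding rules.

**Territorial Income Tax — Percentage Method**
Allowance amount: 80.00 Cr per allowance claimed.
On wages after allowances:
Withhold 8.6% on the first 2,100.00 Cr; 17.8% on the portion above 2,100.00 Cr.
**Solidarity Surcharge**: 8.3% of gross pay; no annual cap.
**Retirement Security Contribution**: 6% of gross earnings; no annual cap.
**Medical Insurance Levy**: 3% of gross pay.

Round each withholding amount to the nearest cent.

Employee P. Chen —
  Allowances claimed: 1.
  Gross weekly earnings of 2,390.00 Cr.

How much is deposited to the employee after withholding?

1,758.55 Cr

Territorial Income Tax: taxable = 2,390.00 Cr − 1×80.00 Cr = 2,310.00 Cr
  180.60 Cr + 17.8% × (2,310.00 Cr − 2,100.00 Cr) = 180.60 Cr + 17.8% × 210.00 Cr = 217.98 Cr
Solidarity Surcharge: 8.3% × 2,390.00 Cr = 198.37 Cr
Retirement Security Contribution: 6% × 2,390.00 Cr = 143.40 Cr
Medical Insurance Levy: 3% × 2,390.00 Cr = 71.70 Cr
Total withheld: 217.98 Cr + 198.37 Cr + 143.40 Cr + 71.70 Cr = 631.45 Cr
Net pay: 2,390.00 Cr − 631.45 Cr = 1,758.55 Cr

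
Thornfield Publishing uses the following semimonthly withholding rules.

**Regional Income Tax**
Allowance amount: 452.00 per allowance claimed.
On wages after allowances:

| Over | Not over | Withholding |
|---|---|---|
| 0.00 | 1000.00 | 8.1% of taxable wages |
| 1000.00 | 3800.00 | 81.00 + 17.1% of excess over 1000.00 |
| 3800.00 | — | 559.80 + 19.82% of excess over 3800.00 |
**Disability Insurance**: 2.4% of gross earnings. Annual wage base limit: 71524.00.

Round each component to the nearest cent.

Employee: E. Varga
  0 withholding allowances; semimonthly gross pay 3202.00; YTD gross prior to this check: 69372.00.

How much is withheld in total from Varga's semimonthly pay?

Regional Income Tax: taxable = 3202.00
  81.00 + 17.1% × (3202.00 − 1000.00) = 81.00 + 17.1% × 2202.00 = 457.54
Disability Insurance: cap 71524.00 − YTD 69372.00 = 2152.00 subject; 2.4% × 2152.00 = 51.65
Total: 457.54 + 51.65 = 509.19

509.19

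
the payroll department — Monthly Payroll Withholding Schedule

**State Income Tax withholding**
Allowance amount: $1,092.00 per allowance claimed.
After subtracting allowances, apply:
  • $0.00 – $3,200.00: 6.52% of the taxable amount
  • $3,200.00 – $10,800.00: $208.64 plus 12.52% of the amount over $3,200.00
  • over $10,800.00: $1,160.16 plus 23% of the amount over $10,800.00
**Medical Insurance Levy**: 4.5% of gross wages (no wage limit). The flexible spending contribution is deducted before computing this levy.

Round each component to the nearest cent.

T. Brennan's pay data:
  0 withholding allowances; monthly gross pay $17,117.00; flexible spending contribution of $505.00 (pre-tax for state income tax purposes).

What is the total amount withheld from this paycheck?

State Income Tax: taxable = $17,117.00 − $505.00 = $16,612.00
  $1,160.16 + 23% × ($16,612.00 − $10,800.00) = $1,160.16 + 23% × $5,812.00 = $2,496.92
Medical Insurance Levy: 4.5% × $16,612.00 = $747.54
Total: $2,496.92 + $747.54 = $3,244.46

$3,244.46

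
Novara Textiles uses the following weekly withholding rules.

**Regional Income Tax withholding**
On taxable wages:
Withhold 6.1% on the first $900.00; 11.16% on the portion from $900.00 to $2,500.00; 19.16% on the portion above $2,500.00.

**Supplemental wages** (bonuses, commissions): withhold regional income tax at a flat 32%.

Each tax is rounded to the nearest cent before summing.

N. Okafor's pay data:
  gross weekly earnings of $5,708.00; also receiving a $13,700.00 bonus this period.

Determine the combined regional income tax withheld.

Regional Income Tax: taxable = $5,708.00
  $233.46 + 19.16% × ($5,708.00 − $2,500.00) = $233.46 + 19.16% × $3,208.00 = $848.11
Supplemental (32% flat on bonus): 32% × $13,700.00 = $4,384.00
Total regional income tax: $848.11 + $4,384.00 = $5,232.11

$5,232.11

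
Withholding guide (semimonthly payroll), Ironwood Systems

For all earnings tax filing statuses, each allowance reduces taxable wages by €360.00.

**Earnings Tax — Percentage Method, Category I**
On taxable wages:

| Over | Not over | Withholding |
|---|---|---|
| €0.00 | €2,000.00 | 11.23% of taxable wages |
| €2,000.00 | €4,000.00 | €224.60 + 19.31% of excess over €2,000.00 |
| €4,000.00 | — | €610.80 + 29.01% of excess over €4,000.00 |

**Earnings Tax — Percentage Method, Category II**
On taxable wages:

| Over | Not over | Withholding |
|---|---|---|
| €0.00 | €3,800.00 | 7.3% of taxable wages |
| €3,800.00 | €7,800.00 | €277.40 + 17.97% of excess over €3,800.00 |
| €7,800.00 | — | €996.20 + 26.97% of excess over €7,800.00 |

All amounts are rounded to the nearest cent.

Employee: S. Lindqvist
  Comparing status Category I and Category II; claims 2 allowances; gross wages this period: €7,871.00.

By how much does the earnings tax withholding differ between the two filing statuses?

Earnings Tax (Category I): taxable = €7,871.00 − 2×€360.00 = €7,151.00
  €610.80 + 29.01% × (€7,151.00 − €4,000.00) = €610.80 + 29.01% × €3,151.00 = €1,524.91
Earnings Tax (Category II): taxable = €7,871.00 − 2×€360.00 = €7,151.00
  €277.40 + 17.97% × (€7,151.00 − €3,800.00) = €277.40 + 17.97% × €3,351.00 = €879.57
Difference: |€1,524.91 − €879.57| = €645.34 (higher under Category I)

€645.34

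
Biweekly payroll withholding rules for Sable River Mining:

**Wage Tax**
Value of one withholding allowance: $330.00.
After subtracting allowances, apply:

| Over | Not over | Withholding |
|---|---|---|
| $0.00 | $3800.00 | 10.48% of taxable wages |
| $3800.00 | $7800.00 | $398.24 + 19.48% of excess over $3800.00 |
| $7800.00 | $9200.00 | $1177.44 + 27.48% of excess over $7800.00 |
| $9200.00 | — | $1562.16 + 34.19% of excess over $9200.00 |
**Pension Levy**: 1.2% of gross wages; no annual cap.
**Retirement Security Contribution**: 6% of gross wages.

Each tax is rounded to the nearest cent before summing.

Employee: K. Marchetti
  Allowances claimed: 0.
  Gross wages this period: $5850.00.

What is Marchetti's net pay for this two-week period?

$4631.22

Wage Tax: taxable = $5850.00
  $398.24 + 19.48% × ($5850.00 − $3800.00) = $398.24 + 19.48% × $2050.00 = $797.58
Pension Levy: 1.2% × $5850.00 = $70.20
Retirement Security Contribution: 6% × $5850.00 = $351.00
Total withheld: $797.58 + $70.20 + $351.00 = $1218.78
Net pay: $5850.00 − $1218.78 = $4631.22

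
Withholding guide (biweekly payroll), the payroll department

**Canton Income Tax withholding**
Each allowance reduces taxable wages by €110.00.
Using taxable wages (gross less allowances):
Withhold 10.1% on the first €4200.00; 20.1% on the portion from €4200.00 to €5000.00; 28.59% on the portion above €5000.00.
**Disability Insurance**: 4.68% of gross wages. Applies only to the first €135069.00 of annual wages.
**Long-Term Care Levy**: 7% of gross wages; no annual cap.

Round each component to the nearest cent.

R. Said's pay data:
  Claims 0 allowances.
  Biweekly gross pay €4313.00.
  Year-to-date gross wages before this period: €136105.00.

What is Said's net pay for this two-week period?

€3564.18

Canton Income Tax: taxable = €4313.00
  €424.20 + 20.1% × (€4313.00 − €4200.00) = €424.20 + 20.1% × €113.00 = €446.91
Disability Insurance: YTD €136105.00 ≥ cap €135069.00 → €0.00
Long-Term Care Levy: 7% × €4313.00 = €301.91
Total withheld: €446.91 + €0.00 + €301.91 = €748.82
Net pay: €4313.00 − €748.82 = €3564.18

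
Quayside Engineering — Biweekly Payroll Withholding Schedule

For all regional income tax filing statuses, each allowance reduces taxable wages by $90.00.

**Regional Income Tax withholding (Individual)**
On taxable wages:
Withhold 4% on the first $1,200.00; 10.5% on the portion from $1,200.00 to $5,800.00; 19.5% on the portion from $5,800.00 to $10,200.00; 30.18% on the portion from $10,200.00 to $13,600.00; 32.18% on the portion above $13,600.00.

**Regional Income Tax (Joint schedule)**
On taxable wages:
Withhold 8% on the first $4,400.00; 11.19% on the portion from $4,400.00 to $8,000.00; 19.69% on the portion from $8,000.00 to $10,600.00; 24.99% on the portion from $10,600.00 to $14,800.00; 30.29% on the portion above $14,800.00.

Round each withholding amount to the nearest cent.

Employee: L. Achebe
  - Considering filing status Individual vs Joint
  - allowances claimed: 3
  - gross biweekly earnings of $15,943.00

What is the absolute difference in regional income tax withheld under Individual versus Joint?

$501.42

Regional Income Tax (Individual): taxable = $15,943.00 − 3×$90.00 = $15,673.00
  $2,415.12 + 32.18% × ($15,673.00 − $13,600.00) = $2,415.12 + 32.18% × $2,073.00 = $3,082.21
Regional Income Tax (Joint): taxable = $15,943.00 − 3×$90.00 = $15,673.00
  $2,316.36 + 30.29% × ($15,673.00 − $14,800.00) = $2,316.36 + 30.29% × $873.00 = $2,580.79
Difference: |$3,082.21 − $2,580.79| = $501.42 (higher under Individual)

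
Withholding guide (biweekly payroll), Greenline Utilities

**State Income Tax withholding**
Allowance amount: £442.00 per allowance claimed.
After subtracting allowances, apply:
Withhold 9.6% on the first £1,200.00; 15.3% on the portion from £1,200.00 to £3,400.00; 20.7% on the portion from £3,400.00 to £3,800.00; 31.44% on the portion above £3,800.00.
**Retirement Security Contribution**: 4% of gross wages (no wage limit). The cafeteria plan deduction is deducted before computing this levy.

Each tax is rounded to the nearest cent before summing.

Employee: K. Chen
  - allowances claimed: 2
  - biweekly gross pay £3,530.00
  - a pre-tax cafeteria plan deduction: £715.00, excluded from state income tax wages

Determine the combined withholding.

State Income Tax: taxable = £3,530.00 − £715.00 − 2×£442.00 = £1,931.00
  £115.20 + 15.3% × (£1,931.00 − £1,200.00) = £115.20 + 15.3% × £731.00 = £227.04
Retirement Security Contribution: 4% × £2,815.00 = £112.60
Total: £227.04 + £112.60 = £339.64

£339.64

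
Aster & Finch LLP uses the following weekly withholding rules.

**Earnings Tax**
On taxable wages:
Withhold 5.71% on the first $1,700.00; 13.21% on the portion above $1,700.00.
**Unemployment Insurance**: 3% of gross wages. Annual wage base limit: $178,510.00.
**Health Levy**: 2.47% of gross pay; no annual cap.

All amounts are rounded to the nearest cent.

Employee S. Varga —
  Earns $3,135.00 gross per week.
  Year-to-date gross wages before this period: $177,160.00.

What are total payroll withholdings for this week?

$404.56

Earnings Tax: taxable = $3,135.00
  $97.07 + 13.21% × ($3,135.00 − $1,700.00) = $97.07 + 13.21% × $1,435.00 = $286.63
Unemployment Insurance: cap $178,510.00 − YTD $177,160.00 = $1,350.00 subject; 3% × $1,350.00 = $40.50
Health Levy: 2.47% × $3,135.00 = $77.43
Total: $286.63 + $40.50 + $77.43 = $404.56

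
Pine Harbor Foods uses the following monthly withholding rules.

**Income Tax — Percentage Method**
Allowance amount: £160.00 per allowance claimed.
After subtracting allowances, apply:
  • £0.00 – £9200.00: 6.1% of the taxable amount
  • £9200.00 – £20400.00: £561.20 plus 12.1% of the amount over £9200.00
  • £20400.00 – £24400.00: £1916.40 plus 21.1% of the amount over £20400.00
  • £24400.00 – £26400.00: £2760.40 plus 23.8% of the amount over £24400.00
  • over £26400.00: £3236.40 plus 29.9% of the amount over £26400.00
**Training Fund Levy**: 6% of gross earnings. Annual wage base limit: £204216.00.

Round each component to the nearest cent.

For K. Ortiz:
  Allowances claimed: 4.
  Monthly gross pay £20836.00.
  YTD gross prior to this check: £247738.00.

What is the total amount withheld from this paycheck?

£1891.72

Income Tax: taxable = £20836.00 − 4×£160.00 = £20196.00
  £561.20 + 12.1% × (£20196.00 − £9200.00) = £561.20 + 12.1% × £10996.00 = £1891.72
Training Fund Levy: YTD £247738.00 ≥ cap £204216.00 → £0.00
Total: £1891.72 + £0.00 = £1891.72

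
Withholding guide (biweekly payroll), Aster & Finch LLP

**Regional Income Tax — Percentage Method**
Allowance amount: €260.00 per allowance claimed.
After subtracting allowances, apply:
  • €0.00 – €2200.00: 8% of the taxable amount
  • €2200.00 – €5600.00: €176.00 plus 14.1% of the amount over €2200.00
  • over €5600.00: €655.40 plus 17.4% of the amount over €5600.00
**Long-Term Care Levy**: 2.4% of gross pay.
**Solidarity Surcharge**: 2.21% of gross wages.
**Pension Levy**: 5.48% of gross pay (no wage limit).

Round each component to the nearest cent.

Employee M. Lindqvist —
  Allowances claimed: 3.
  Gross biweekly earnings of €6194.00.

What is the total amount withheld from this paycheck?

Regional Income Tax: taxable = €6194.00 − 3×€260.00 = €5414.00
  €176.00 + 14.1% × (€5414.00 − €2200.00) = €176.00 + 14.1% × €3214.00 = €629.17
Long-Term Care Levy: 2.4% × €6194.00 = €148.66
Solidarity Surcharge: 2.21% × €6194.00 = €136.89
Pension Levy: 5.48% × €6194.00 = €339.43
Total: €629.17 + €148.66 + €136.89 + €339.43 = €1254.15

€1254.15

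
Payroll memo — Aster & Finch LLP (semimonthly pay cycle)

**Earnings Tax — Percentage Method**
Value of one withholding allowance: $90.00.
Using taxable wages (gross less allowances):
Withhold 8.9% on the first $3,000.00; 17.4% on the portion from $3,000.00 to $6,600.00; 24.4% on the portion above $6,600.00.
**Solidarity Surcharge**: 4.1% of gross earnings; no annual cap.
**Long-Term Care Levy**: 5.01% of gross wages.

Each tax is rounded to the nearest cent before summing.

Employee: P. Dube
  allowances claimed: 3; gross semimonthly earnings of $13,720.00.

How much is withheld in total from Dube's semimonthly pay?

Earnings Tax: taxable = $13,720.00 − 3×$90.00 = $13,450.00
  $893.40 + 24.4% × ($13,450.00 − $6,600.00) = $893.40 + 24.4% × $6,850.00 = $2,564.80
Solidarity Surcharge: 4.1% × $13,720.00 = $562.52
Long-Term Care Levy: 5.01% × $13,720.00 = $687.37
Total: $2,564.80 + $562.52 + $687.37 = $3,814.69

$3,814.69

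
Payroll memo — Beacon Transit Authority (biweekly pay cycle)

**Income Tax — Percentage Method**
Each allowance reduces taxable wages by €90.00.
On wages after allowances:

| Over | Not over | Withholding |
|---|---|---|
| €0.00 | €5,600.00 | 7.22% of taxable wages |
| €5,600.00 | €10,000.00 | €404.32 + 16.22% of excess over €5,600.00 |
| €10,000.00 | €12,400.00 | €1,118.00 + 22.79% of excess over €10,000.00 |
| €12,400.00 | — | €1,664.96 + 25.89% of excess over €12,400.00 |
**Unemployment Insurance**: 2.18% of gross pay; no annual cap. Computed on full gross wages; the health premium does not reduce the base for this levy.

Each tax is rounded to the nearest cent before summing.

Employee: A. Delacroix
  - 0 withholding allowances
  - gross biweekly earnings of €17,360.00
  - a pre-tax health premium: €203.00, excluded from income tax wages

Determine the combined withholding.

Income Tax: taxable = €17,360.00 − €203.00 = €17,157.00
  €1,664.96 + 25.89% × (€17,157.00 − €12,400.00) = €1,664.96 + 25.89% × €4,757.00 = €2,896.55
Unemployment Insurance: 2.18% × €17,360.00 = €378.45
Total: €2,896.55 + €378.45 = €3,275.00

€3,275.00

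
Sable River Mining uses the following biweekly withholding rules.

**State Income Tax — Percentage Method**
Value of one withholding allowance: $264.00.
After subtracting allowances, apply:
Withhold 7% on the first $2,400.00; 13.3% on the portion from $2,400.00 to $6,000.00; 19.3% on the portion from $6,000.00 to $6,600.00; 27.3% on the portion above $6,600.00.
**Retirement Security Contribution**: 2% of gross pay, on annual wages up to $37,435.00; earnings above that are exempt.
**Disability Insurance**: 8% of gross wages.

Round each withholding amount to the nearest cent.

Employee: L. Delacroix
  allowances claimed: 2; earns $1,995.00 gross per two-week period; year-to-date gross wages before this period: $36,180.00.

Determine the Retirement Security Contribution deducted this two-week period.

$25.10

Retirement Security Contribution: cap $37,435.00 − YTD $36,180.00 = $1,255.00 subject; 2% × $1,255.00 = $25.10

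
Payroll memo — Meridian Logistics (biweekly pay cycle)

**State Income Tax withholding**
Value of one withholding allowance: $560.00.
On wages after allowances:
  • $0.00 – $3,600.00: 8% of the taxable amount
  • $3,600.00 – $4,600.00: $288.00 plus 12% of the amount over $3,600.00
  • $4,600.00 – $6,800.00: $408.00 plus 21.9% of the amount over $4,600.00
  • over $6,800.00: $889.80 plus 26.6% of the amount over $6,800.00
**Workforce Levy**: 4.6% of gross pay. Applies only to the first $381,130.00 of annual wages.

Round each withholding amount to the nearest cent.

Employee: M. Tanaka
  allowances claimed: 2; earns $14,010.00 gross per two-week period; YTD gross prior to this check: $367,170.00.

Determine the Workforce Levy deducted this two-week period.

Workforce Levy: cap $381,130.00 − YTD $367,170.00 = $13,960.00 subject; 4.6% × $13,960.00 = $642.16

$642.16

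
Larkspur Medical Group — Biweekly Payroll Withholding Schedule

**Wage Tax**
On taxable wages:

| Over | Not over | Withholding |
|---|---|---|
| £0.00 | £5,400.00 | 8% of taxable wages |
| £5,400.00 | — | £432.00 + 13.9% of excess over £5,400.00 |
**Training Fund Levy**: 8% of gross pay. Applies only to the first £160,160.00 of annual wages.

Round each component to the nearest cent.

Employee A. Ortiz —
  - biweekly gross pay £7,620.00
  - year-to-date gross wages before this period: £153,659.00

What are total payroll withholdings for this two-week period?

Wage Tax: taxable = £7,620.00
  £432.00 + 13.9% × (£7,620.00 − £5,400.00) = £432.00 + 13.9% × £2,220.00 = £740.58
Training Fund Levy: cap £160,160.00 − YTD £153,659.00 = £6,501.00 subject; 8% × £6,501.00 = £520.08
Total: £740.58 + £520.08 = £1,260.66

£1,260.66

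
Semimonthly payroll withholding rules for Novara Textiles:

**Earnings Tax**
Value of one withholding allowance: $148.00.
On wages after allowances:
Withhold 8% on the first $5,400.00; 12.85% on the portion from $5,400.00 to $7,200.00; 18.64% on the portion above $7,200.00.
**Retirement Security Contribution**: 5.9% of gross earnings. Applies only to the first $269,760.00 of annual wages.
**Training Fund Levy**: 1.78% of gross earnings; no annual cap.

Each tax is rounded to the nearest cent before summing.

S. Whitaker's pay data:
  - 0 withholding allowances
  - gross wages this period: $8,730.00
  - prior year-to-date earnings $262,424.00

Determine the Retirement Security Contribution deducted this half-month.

$432.82

Retirement Security Contribution: cap $269,760.00 − YTD $262,424.00 = $7,336.00 subject; 5.9% × $7,336.00 = $432.82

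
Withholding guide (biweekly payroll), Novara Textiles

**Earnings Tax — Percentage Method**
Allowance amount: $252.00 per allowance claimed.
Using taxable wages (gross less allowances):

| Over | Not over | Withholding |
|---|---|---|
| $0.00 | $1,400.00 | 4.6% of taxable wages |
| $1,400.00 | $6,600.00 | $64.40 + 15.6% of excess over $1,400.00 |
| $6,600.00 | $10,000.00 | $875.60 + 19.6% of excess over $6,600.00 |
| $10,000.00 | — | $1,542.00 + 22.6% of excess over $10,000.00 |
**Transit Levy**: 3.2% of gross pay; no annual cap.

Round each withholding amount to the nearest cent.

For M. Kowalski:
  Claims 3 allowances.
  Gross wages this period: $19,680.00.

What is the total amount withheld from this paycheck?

Earnings Tax: taxable = $19,680.00 − 3×$252.00 = $18,924.00
  $1,542.00 + 22.6% × ($18,924.00 − $10,000.00) = $1,542.00 + 22.6% × $8,924.00 = $3,558.82
Transit Levy: 3.2% × $19,680.00 = $629.76
Total: $3,558.82 + $629.76 = $4,188.58

$4,188.58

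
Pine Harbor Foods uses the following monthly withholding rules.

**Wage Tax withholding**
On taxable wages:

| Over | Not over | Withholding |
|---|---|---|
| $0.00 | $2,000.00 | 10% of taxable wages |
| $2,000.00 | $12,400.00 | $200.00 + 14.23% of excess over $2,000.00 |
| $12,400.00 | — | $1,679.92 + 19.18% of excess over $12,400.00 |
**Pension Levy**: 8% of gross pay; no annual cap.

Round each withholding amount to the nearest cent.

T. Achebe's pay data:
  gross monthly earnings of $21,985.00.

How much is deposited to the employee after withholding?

$16,707.88

Wage Tax: taxable = $21,985.00
  $1,679.92 + 19.18% × ($21,985.00 − $12,400.00) = $1,679.92 + 19.18% × $9,585.00 = $3,518.32
Pension Levy: 8% × $21,985.00 = $1,758.80
Total withheld: $3,518.32 + $1,758.80 = $5,277.12
Net pay: $21,985.00 − $5,277.12 = $16,707.88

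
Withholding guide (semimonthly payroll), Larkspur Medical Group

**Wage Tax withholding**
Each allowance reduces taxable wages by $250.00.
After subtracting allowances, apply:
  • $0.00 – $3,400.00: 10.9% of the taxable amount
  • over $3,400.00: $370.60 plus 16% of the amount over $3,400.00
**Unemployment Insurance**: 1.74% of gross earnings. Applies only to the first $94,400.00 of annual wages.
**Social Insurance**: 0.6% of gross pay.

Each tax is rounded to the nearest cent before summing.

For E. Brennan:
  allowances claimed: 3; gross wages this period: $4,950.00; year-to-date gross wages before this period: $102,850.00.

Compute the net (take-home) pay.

Wage Tax: taxable = $4,950.00 − 3×$250.00 = $4,200.00
  $370.60 + 16% × ($4,200.00 − $3,400.00) = $370.60 + 16% × $800.00 = $498.60
Unemployment Insurance: YTD $102,850.00 ≥ cap $94,400.00 → $0.00
Social Insurance: 0.6% × $4,950.00 = $29.70
Total withheld: $498.60 + $0.00 + $29.70 = $528.30
Net pay: $4,950.00 − $528.30 = $4,421.70

$4,421.70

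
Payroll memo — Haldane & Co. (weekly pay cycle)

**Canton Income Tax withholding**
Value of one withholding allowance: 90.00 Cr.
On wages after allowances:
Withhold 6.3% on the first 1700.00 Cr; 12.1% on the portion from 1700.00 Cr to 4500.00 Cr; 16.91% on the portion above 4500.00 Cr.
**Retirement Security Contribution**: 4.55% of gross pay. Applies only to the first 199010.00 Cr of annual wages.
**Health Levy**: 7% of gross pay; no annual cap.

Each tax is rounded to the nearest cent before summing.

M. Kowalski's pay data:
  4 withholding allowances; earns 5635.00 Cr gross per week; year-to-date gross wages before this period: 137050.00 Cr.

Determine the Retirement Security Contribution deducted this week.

Retirement Security Contribution: 4.55% × 5635.00 Cr = 256.39 Cr

256.39 Cr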